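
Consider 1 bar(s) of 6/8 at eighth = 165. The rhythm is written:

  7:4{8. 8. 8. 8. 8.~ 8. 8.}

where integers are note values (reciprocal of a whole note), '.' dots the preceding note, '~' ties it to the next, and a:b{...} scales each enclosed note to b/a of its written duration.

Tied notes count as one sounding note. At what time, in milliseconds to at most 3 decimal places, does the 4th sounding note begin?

note 4 onset = 18/7b = 935.065ms

1. 0.0ms @ 0 + 311.688ms (6/7)
2. 311.688ms @ 6/7 + 311.688ms (6/7)
3. 623.377ms @ 12/7 + 311.688ms (6/7)
4. 935.065ms @ 18/7 + 311.688ms (6/7)
5. 1246.753ms @ 24/7 + 623.377ms (12/7)
6. 1870.13ms @ 36/7 + 311.688ms (6/7)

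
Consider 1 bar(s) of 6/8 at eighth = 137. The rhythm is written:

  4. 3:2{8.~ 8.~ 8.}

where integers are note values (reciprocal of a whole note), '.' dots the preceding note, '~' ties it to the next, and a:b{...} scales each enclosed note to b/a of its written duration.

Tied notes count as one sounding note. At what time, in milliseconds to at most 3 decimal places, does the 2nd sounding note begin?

1. 0.0ms @ 0 + 1313.869ms (3)
2. 1313.869ms @ 3 + 1313.869ms (3)

note 2 onset = 3b = 1313.869ms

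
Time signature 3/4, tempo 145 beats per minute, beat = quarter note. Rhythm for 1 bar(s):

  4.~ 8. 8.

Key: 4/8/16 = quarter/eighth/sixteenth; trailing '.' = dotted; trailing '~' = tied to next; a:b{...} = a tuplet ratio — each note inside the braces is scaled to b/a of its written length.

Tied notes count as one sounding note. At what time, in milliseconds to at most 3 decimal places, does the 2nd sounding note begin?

1. 0.0ms @ 0 + 931.034ms (9/4)
2. 931.034ms @ 9/4 + 310.345ms (3/4)

note 2 onset = 9/4b = 931.034ms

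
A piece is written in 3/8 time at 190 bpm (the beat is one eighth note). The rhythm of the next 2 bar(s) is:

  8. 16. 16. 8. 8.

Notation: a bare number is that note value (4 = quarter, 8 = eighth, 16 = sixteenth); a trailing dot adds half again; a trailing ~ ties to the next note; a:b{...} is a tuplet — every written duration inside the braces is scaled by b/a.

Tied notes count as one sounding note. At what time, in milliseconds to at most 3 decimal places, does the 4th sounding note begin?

1. 0.0ms @ 0 + 473.684ms (3/2)
2. 473.684ms @ 3/2 + 236.842ms (3/4)
3. 710.526ms @ 9/4 + 236.842ms (3/4)
4. 947.368ms @ 3 + 473.684ms (3/2)
5. 1421.053ms @ 9/2 + 473.684ms (3/2)

note 4 onset = 3b = 947.368ms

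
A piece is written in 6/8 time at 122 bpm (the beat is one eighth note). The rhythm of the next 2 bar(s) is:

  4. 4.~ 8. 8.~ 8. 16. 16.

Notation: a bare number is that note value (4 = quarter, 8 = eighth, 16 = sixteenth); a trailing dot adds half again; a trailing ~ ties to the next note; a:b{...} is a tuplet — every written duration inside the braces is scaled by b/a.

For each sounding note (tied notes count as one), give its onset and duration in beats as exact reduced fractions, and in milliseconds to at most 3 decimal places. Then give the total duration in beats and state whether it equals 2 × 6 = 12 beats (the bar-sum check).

1) 0.0ms=0b +1475.41ms=3b
2) 1475.41ms=3b +2213.115ms=9/2b
3) 3688.525ms=15/2b +1475.41ms=3b
4) 5163.934ms=21/2b +368.852ms=3/4b
5) 5532.787ms=45/4b +368.852ms=3/4b
Σ=12b of 12 (122bpm 6/8) — PASS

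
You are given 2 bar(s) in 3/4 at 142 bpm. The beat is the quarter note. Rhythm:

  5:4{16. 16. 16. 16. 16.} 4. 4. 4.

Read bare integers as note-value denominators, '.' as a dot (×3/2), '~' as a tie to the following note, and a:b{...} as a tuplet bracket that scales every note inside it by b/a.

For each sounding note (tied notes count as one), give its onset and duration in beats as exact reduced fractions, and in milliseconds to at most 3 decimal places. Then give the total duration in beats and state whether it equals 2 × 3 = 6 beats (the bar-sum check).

1) 0.0ms=0b +126.761ms=3/10b
2) 126.761ms=3/10b +126.761ms=3/10b
3) 253.521ms=3/5b +126.761ms=3/10b
4) 380.282ms=9/10b +126.761ms=3/10b
5) 507.042ms=6/5b +126.761ms=3/10b
6) 633.803ms=3/2b +633.803ms=3/2b
7) 1267.606ms=3b +633.803ms=3/2b
8) 1901.408ms=9/2b +633.803ms=3/2b
Σ=6b of 6 (142bpm 3/4) — PASS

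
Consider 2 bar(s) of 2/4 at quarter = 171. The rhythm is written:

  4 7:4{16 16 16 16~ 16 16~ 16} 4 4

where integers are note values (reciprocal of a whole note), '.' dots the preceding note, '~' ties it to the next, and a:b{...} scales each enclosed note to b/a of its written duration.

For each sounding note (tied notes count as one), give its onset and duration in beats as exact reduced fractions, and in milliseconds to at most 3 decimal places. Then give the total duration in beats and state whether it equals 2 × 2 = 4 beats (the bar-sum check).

1) 0.0ms=0b +350.877ms=1b
2) 350.877ms=1b +50.125ms=1/7b
3) 401.003ms=8/7b +50.125ms=1/7b
4) 451.128ms=9/7b +50.125ms=1/7b
5) 501.253ms=10/7b +100.251ms=2/7b
6) 601.504ms=12/7b +100.251ms=2/7b
7) 701.754ms=2b +350.877ms=1b
8) 1052.632ms=3b +350.877ms=1b
Σ=4b of 4 (171bpm 2/4) — PASS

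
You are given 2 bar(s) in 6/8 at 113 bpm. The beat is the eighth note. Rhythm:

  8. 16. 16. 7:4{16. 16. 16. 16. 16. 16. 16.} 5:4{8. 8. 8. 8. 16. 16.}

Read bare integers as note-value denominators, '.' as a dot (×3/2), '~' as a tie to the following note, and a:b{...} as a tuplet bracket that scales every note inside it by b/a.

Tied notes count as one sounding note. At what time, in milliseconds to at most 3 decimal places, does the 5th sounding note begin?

1. 0.0ms @ 0 + 796.46ms (3/2)
2. 796.46ms @ 3/2 + 398.23ms (3/4)
3. 1194.69ms @ 9/4 + 398.23ms (3/4)
4. 1592.92ms @ 3 + 227.56ms (3/7)
5. 1820.48ms @ 24/7 + 227.56ms (3/7)
6. 2048.04ms @ 27/7 + 227.56ms (3/7)
7. 2275.601ms @ 30/7 + 227.56ms (3/7)
8. 2503.161ms @ 33/7 + 227.56ms (3/7)
9. 2730.721ms @ 36/7 + 227.56ms (3/7)
10. 2958.281ms @ 39/7 + 227.56ms (3/7)
11. 3185.841ms @ 6 + 637.168ms (6/5)
12. 3823.009ms @ 36/5 + 637.168ms (6/5)
13. 4460.177ms @ 42/5 + 637.168ms (6/5)
14. 5097.345ms @ 48/5 + 637.168ms (6/5)
15. 5734.513ms @ 54/5 + 318.584ms (3/5)
16. 6053.097ms @ 57/5 + 318.584ms (3/5)

note 5 onset = 24/7b = 1820.48ms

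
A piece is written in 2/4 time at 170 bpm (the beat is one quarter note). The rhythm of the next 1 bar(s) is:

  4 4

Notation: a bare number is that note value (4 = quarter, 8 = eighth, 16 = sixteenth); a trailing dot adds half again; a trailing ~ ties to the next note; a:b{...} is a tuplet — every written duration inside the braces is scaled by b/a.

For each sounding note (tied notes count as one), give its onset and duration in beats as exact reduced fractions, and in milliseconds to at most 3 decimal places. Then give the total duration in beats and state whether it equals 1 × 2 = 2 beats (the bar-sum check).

1) 0.0ms=0b +352.941ms=1b
2) 352.941ms=1b +352.941ms=1b
Σ=2b of 2 (170bpm 2/4) — PASS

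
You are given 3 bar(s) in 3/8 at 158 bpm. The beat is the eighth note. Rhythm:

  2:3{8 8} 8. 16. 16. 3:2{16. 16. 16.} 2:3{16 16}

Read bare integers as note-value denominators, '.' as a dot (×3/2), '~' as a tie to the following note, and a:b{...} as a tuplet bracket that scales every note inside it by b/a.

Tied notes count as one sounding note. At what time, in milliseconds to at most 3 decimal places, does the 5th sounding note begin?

1. 0.0ms @ 0 + 569.62ms (3/2)
2. 569.62ms @ 3/2 + 569.62ms (3/2)
3. 1139.241ms @ 3 + 569.62ms (3/2)
4. 1708.861ms @ 9/2 + 284.81ms (3/4)
5. 1993.671ms @ 21/4 + 284.81ms (3/4)
6. 2278.481ms @ 6 + 189.873ms (1/2)
7. 2468.354ms @ 13/2 + 189.873ms (1/2)
8. 2658.228ms @ 7 + 189.873ms (1/2)
9. 2848.101ms @ 15/2 + 284.81ms (3/4)
10. 3132.911ms @ 33/4 + 284.81ms (3/4)

note 5 onset = 21/4b = 1993.671ms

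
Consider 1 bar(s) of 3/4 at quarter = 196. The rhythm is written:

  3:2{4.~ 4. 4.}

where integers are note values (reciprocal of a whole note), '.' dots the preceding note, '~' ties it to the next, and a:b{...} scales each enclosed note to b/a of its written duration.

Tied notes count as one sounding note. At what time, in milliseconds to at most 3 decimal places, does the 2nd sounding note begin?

1. 0.0ms @ 0 + 612.245ms (2)
2. 612.245ms @ 2 + 306.122ms (1)

note 2 onset = 2b = 612.245ms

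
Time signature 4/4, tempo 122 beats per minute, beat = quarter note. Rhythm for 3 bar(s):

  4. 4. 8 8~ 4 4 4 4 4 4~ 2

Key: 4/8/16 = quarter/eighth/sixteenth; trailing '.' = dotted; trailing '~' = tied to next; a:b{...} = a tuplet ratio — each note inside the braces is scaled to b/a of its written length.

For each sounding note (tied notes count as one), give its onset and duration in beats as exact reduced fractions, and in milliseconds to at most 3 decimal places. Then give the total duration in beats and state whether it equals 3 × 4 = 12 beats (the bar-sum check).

1) 0.0ms=0b +737.705ms=3/2b
2) 737.705ms=3/2b +737.705ms=3/2b
3) 1475.41ms=3b +245.902ms=1/2b
4) 1721.311ms=7/2b +737.705ms=3/2b
5) 2459.016ms=5b +491.803ms=1b
6) 2950.82ms=6b +491.803ms=1b
7) 3442.623ms=7b +491.803ms=1b
8) 3934.426ms=8b +491.803ms=1b
9) 4426.23ms=9b +1475.41ms=3b
Σ=12b of 12 (122bpm 4/4) — PASS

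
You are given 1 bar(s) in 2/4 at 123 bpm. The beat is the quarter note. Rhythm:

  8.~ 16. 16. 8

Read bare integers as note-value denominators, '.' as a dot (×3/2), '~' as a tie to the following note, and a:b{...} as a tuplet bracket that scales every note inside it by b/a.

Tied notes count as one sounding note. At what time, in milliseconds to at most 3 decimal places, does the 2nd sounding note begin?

note 2 onset = 9/8b = 548.78ms

1. 0.0ms @ 0 + 548.78ms (9/8)
2. 548.78ms @ 9/8 + 182.927ms (3/8)
3. 731.707ms @ 3/2 + 243.902ms (1/2)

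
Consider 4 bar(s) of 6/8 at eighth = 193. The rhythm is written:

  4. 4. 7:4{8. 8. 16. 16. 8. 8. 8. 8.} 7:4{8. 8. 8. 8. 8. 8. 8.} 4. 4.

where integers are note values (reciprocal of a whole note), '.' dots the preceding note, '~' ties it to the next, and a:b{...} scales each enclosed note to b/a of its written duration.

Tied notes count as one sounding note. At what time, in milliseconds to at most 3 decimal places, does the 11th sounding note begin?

note 11 onset = 12b = 3730.57ms

1. 0.0ms @ 0 + 932.642ms (3)
2. 932.642ms @ 3 + 932.642ms (3)
3. 1865.285ms @ 6 + 266.469ms (6/7)
4. 2131.754ms @ 48/7 + 266.469ms (6/7)
5. 2398.224ms @ 54/7 + 133.235ms (3/7)
6. 2531.458ms @ 57/7 + 133.235ms (3/7)
7. 2664.693ms @ 60/7 + 266.469ms (6/7)
8. 2931.162ms @ 66/7 + 266.469ms (6/7)
9. 3197.631ms @ 72/7 + 266.469ms (6/7)
10. 3464.101ms @ 78/7 + 266.469ms (6/7)
11. 3730.57ms @ 12 + 266.469ms (6/7)
12. 3997.039ms @ 90/7 + 266.469ms (6/7)
13. 4263.509ms @ 96/7 + 266.469ms (6/7)
14. 4529.978ms @ 102/7 + 266.469ms (6/7)
15. 4796.447ms @ 108/7 + 266.469ms (6/7)
16. 5062.916ms @ 114/7 + 266.469ms (6/7)
17. 5329.386ms @ 120/7 + 266.469ms (6/7)
18. 5595.855ms @ 18 + 932.642ms (3)
19. 6528.497ms @ 21 + 932.642ms (3)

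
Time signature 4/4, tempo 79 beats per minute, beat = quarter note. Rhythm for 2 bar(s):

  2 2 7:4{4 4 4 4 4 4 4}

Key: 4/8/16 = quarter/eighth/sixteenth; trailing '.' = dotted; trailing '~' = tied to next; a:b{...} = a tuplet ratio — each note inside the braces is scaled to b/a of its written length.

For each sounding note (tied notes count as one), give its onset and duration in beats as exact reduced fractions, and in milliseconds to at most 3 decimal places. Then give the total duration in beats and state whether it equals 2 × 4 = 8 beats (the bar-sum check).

1) 0.0ms=0b +1518.987ms=2b
2) 1518.987ms=2b +1518.987ms=2b
3) 3037.975ms=4b +433.996ms=4/7b
4) 3471.971ms=32/7b +433.996ms=4/7b
5) 3905.967ms=36/7b +433.996ms=4/7b
6) 4339.964ms=40/7b +433.996ms=4/7b
7) 4773.96ms=44/7b +433.996ms=4/7b
8) 5207.957ms=48/7b +433.996ms=4/7b
9) 5641.953ms=52/7b +433.996ms=4/7b
Σ=8b of 8 (79bpm 4/4) — PASS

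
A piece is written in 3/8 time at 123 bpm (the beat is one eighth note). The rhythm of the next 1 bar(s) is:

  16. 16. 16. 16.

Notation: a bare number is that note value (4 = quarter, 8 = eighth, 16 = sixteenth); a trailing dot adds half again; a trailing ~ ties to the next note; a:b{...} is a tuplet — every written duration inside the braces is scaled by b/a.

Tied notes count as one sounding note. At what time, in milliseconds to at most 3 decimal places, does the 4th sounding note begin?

1. 0.0ms @ 0 + 365.854ms (3/4)
2. 365.854ms @ 3/4 + 365.854ms (3/4)
3. 731.707ms @ 3/2 + 365.854ms (3/4)
4. 1097.561ms @ 9/4 + 365.854ms (3/4)

note 4 onset = 9/4b = 1097.561ms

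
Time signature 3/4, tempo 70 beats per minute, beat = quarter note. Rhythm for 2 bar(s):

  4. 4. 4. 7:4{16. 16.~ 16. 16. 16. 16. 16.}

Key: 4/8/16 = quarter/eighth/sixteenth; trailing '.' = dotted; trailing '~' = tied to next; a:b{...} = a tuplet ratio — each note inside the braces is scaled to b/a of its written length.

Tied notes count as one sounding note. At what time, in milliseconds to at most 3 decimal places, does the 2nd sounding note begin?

note 2 onset = 3/2b = 1285.714ms

1. 0.0ms @ 0 + 1285.714ms (3/2)
2. 1285.714ms @ 3/2 + 1285.714ms (3/2)
3. 2571.429ms @ 3 + 1285.714ms (3/2)
4. 3857.143ms @ 9/2 + 183.673ms (3/14)
5. 4040.816ms @ 33/7 + 367.347ms (3/7)
6. 4408.163ms @ 36/7 + 183.673ms (3/14)
7. 4591.837ms @ 75/14 + 183.673ms (3/14)
8. 4775.51ms @ 39/7 + 183.673ms (3/14)
9. 4959.184ms @ 81/14 + 183.673ms (3/14)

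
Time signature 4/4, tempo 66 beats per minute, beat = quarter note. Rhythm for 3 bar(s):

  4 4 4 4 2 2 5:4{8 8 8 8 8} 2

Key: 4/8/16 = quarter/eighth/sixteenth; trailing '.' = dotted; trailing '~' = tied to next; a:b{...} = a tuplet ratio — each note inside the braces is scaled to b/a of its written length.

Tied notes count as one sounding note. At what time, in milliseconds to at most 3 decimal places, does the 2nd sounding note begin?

1. 0.0ms @ 0 + 909.091ms (1)
2. 909.091ms @ 1 + 909.091ms (1)
3. 1818.182ms @ 2 + 909.091ms (1)
4. 2727.273ms @ 3 + 909.091ms (1)
5. 3636.364ms @ 4 + 1818.182ms (2)
6. 5454.545ms @ 6 + 1818.182ms (2)
7. 7272.727ms @ 8 + 363.636ms (2/5)
8. 7636.364ms @ 42/5 + 363.636ms (2/5)
9. 8000.0ms @ 44/5 + 363.636ms (2/5)
10. 8363.636ms @ 46/5 + 363.636ms (2/5)
11. 8727.273ms @ 48/5 + 363.636ms (2/5)
12. 9090.909ms @ 10 + 1818.182ms (2)

note 2 onset = 1b = 909.091ms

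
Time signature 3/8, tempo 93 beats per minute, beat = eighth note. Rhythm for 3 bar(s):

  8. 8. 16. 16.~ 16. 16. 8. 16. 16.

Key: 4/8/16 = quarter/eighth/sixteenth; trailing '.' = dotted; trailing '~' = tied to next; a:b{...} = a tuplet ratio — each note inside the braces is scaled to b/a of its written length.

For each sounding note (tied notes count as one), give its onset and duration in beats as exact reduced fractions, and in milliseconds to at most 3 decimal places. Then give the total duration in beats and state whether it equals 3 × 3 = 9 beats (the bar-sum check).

1) 0.0ms=0b +967.742ms=3/2b
2) 967.742ms=3/2b +967.742ms=3/2b
3) 1935.484ms=3b +483.871ms=3/4b
4) 2419.355ms=15/4b +967.742ms=3/2b
5) 3387.097ms=21/4b +483.871ms=3/4b
6) 3870.968ms=6b +967.742ms=3/2b
7) 4838.71ms=15/2b +483.871ms=3/4b
8) 5322.581ms=33/4b +483.871ms=3/4b
Σ=9b of 9 (93bpm 3/8) — PASS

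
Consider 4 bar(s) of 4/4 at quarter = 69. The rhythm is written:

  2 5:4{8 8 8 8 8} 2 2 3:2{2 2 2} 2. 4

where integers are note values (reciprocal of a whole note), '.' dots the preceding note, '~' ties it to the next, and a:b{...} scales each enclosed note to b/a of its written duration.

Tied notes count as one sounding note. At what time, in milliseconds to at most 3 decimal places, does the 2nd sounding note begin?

note 2 onset = 2b = 1739.13ms

1. 0.0ms @ 0 + 1739.13ms (2)
2. 1739.13ms @ 2 + 347.826ms (2/5)
3. 2086.957ms @ 12/5 + 347.826ms (2/5)
4. 2434.783ms @ 14/5 + 347.826ms (2/5)
5. 2782.609ms @ 16/5 + 347.826ms (2/5)
6. 3130.435ms @ 18/5 + 347.826ms (2/5)
7. 3478.261ms @ 4 + 1739.13ms (2)
8. 5217.391ms @ 6 + 1739.13ms (2)
9. 6956.522ms @ 8 + 1159.42ms (4/3)
10. 8115.942ms @ 28/3 + 1159.42ms (4/3)
11. 9275.362ms @ 32/3 + 1159.42ms (4/3)
12. 10434.783ms @ 12 + 2608.696ms (3)
13. 13043.478ms @ 15 + 869.565ms (1)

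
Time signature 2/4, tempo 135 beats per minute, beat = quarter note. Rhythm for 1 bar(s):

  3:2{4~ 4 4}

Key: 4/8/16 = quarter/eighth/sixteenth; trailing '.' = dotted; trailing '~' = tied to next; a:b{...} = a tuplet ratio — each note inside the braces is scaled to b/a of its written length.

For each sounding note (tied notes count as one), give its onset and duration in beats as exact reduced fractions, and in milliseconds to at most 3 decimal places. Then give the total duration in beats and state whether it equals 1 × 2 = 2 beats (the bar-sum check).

1) 0.0ms=0b +592.593ms=4/3b
2) 592.593ms=4/3b +296.296ms=2/3b
Σ=2b of 2 (135bpm 2/4) — PASS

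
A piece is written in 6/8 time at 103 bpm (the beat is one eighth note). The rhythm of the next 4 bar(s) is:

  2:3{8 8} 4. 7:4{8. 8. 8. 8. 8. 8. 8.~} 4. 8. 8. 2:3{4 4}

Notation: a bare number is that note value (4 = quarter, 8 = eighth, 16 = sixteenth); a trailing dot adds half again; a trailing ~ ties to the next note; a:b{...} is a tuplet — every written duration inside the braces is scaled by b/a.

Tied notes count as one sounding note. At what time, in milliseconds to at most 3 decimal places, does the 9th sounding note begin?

1. 0.0ms @ 0 + 873.786ms (3/2)
2. 873.786ms @ 3/2 + 873.786ms (3/2)
3. 1747.573ms @ 3 + 1747.573ms (3)
4. 3495.146ms @ 6 + 499.307ms (6/7)
5. 3994.452ms @ 48/7 + 499.307ms (6/7)
6. 4493.759ms @ 54/7 + 499.307ms (6/7)
7. 4993.065ms @ 60/7 + 499.307ms (6/7)
8. 5492.372ms @ 66/7 + 499.307ms (6/7)
9. 5991.678ms @ 72/7 + 499.307ms (6/7)
10. 6490.985ms @ 78/7 + 2246.879ms (27/7)
11. 8737.864ms @ 15 + 873.786ms (3/2)
12. 9611.65ms @ 33/2 + 873.786ms (3/2)
13. 10485.437ms @ 18 + 1747.573ms (3)
14. 12233.01ms @ 21 + 1747.573ms (3)

note 9 onset = 72/7b = 5991.678ms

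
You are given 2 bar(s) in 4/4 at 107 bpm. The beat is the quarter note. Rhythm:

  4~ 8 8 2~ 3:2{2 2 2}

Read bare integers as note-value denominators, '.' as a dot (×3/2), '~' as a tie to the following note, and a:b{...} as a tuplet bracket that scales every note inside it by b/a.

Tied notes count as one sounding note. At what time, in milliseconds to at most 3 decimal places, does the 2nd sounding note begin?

1. 0.0ms @ 0 + 841.121ms (3/2)
2. 841.121ms @ 3/2 + 280.374ms (1/2)
3. 1121.495ms @ 2 + 1869.159ms (10/3)
4. 2990.654ms @ 16/3 + 747.664ms (4/3)
5. 3738.318ms @ 20/3 + 747.664ms (4/3)

note 2 onset = 3/2b = 841.121ms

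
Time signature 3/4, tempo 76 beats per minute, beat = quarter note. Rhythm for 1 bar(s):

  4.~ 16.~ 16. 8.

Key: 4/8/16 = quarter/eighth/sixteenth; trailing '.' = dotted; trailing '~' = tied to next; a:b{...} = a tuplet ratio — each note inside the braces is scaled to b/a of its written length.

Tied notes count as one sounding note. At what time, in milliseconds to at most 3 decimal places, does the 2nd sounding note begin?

1. 0.0ms @ 0 + 1776.316ms (9/4)
2. 1776.316ms @ 9/4 + 592.105ms (3/4)

note 2 onset = 9/4b = 1776.316ms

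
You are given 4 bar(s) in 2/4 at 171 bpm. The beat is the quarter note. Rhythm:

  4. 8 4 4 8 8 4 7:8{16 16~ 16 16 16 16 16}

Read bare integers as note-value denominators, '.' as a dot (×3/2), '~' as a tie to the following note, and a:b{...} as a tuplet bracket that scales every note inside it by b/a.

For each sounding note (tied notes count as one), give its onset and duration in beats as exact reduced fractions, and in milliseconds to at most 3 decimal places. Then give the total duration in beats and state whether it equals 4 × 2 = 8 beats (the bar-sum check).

1) 0.0ms=0b +526.316ms=3/2b
2) 526.316ms=3/2b +175.439ms=1/2b
3) 701.754ms=2b +350.877ms=1b
4) 1052.632ms=3b +350.877ms=1b
5) 1403.509ms=4b +175.439ms=1/2b
6) 1578.947ms=9/2b +175.439ms=1/2b
7) 1754.386ms=5b +350.877ms=1b
8) 2105.263ms=6b +100.251ms=2/7b
9) 2205.514ms=44/7b +200.501ms=4/7b
10) 2406.015ms=48/7b +100.251ms=2/7b
11) 2506.266ms=50/7b +100.251ms=2/7b
12) 2606.516ms=52/7b +100.251ms=2/7b
13) 2706.767ms=54/7b +100.251ms=2/7b
Σ=8b of 8 (171bpm 2/4) — PASS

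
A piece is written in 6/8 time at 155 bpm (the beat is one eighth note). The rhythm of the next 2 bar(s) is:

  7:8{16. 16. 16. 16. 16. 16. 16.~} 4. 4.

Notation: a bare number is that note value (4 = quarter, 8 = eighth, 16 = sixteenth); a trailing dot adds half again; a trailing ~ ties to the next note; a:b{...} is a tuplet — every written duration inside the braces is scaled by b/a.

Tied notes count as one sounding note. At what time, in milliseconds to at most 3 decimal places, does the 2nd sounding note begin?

note 2 onset = 6/7b = 331.797ms

1. 0.0ms @ 0 + 331.797ms (6/7)
2. 331.797ms @ 6/7 + 331.797ms (6/7)
3. 663.594ms @ 12/7 + 331.797ms (6/7)
4. 995.392ms @ 18/7 + 331.797ms (6/7)
5. 1327.189ms @ 24/7 + 331.797ms (6/7)
6. 1658.986ms @ 30/7 + 331.797ms (6/7)
7. 1990.783ms @ 36/7 + 1493.088ms (27/7)
8. 3483.871ms @ 9 + 1161.29ms (3)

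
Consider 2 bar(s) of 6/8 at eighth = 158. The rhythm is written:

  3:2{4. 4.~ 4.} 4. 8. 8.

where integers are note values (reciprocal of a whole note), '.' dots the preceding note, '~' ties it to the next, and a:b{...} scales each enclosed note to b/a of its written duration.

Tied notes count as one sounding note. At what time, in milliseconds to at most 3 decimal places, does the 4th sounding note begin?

1. 0.0ms @ 0 + 759.494ms (2)
2. 759.494ms @ 2 + 1518.987ms (4)
3. 2278.481ms @ 6 + 1139.241ms (3)
4. 3417.722ms @ 9 + 569.62ms (3/2)
5. 3987.342ms @ 21/2 + 569.62ms (3/2)

note 4 onset = 9b = 3417.722ms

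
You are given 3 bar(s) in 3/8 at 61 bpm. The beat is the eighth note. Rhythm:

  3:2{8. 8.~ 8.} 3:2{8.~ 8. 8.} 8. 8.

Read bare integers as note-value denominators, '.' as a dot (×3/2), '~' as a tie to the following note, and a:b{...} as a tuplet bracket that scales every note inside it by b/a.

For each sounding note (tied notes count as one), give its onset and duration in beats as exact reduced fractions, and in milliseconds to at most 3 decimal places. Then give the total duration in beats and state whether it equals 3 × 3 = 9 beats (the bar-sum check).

1) 0.0ms=0b +983.607ms=1b
2) 983.607ms=1b +1967.213ms=2b
3) 2950.82ms=3b +1967.213ms=2b
4) 4918.033ms=5b +983.607ms=1b
5) 5901.639ms=6b +1475.41ms=3/2b
6) 7377.049ms=15/2b +1475.41ms=3/2b
Σ=9b of 9 (61bpm 3/8) — PASS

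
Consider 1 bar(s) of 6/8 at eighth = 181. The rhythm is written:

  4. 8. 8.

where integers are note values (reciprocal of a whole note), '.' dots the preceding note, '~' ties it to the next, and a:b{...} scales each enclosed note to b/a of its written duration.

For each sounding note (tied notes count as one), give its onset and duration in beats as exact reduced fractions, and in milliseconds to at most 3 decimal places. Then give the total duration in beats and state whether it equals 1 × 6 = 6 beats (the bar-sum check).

1) 0.0ms=0b +994.475ms=3b
2) 994.475ms=3b +497.238ms=3/2b
3) 1491.713ms=9/2b +497.238ms=3/2b
Σ=6b of 6 (181bpm 6/8) — PASS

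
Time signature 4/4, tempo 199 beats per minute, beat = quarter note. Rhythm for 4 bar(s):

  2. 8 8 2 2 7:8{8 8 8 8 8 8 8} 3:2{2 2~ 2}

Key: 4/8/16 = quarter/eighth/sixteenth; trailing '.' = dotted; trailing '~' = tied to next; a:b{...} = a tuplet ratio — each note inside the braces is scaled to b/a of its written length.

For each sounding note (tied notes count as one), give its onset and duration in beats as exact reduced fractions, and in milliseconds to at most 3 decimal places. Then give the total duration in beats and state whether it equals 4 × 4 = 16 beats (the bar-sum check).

1) 0.0ms=0b +904.523ms=3b
2) 904.523ms=3b +150.754ms=1/2b
3) 1055.276ms=7/2b +150.754ms=1/2b
4) 1206.03ms=4b +603.015ms=2b
5) 1809.045ms=6b +603.015ms=2b
6) 2412.06ms=8b +172.29ms=4/7b
7) 2584.35ms=60/7b +172.29ms=4/7b
8) 2756.64ms=64/7b +172.29ms=4/7b
9) 2928.93ms=68/7b +172.29ms=4/7b
10) 3101.22ms=72/7b +172.29ms=4/7b
11) 3273.51ms=76/7b +172.29ms=4/7b
12) 3445.8ms=80/7b +172.29ms=4/7b
13) 3618.09ms=12b +402.01ms=4/3b
14) 4020.101ms=40/3b +804.02ms=8/3b
Σ=16b of 16 (199bpm 4/4) — PASS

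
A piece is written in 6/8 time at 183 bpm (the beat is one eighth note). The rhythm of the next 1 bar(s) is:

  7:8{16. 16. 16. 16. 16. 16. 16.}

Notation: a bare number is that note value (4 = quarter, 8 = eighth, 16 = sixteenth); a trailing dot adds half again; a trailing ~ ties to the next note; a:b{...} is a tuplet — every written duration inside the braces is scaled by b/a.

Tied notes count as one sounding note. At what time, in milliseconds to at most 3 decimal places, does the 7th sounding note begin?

1. 0.0ms @ 0 + 281.03ms (6/7)
2. 281.03ms @ 6/7 + 281.03ms (6/7)
3. 562.061ms @ 12/7 + 281.03ms (6/7)
4. 843.091ms @ 18/7 + 281.03ms (6/7)
5. 1124.122ms @ 24/7 + 281.03ms (6/7)
6. 1405.152ms @ 30/7 + 281.03ms (6/7)
7. 1686.183ms @ 36/7 + 281.03ms (6/7)

note 7 onset = 36/7b = 1686.183ms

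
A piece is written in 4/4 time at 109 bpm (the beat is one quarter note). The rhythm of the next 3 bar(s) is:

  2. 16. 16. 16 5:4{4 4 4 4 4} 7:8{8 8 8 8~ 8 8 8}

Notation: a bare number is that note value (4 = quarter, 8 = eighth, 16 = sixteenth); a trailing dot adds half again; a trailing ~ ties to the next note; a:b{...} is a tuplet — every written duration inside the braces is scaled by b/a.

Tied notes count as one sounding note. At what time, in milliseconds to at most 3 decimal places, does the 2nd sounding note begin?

1. 0.0ms @ 0 + 1651.376ms (3)
2. 1651.376ms @ 3 + 206.422ms (3/8)
3. 1857.798ms @ 27/8 + 206.422ms (3/8)
4. 2064.22ms @ 15/4 + 137.615ms (1/4)
5. 2201.835ms @ 4 + 440.367ms (4/5)
6. 2642.202ms @ 24/5 + 440.367ms (4/5)
7. 3082.569ms @ 28/5 + 440.367ms (4/5)
8. 3522.936ms @ 32/5 + 440.367ms (4/5)
9. 3963.303ms @ 36/5 + 440.367ms (4/5)
10. 4403.67ms @ 8 + 314.548ms (4/7)
11. 4718.218ms @ 60/7 + 314.548ms (4/7)
12. 5032.765ms @ 64/7 + 314.548ms (4/7)
13. 5347.313ms @ 68/7 + 629.096ms (8/7)
14. 5976.409ms @ 76/7 + 314.548ms (4/7)
15. 6290.957ms @ 80/7 + 314.548ms (4/7)

note 2 onset = 3b = 1651.376ms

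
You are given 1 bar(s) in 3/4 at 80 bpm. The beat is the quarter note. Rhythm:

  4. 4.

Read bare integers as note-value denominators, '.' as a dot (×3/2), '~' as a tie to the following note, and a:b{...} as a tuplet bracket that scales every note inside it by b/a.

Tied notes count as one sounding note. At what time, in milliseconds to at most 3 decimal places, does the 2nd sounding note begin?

1. 0.0ms @ 0 + 1125.0ms (3/2)
2. 1125.0ms @ 3/2 + 1125.0ms (3/2)

note 2 onset = 3/2b = 1125.0ms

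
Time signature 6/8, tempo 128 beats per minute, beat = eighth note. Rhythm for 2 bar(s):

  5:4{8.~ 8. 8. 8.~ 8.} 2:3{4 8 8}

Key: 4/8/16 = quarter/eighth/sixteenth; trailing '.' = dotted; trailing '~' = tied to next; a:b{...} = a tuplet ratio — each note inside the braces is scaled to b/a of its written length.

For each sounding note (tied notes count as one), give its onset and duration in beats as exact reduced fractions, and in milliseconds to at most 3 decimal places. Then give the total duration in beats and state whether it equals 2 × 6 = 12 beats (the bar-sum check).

1) 0.0ms=0b +1125.0ms=12/5b
2) 1125.0ms=12/5b +562.5ms=6/5b
3) 1687.5ms=18/5b +1125.0ms=12/5b
4) 2812.5ms=6b +1406.25ms=3b
5) 4218.75ms=9b +703.125ms=3/2b
6) 4921.875ms=21/2b +703.125ms=3/2b
Σ=12b of 12 (128bpm 6/8) — PASS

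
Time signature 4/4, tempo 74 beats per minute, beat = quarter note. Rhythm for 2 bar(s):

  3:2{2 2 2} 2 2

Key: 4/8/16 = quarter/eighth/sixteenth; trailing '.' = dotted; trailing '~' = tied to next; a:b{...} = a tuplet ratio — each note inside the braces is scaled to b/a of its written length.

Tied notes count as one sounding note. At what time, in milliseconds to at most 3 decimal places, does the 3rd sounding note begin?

1. 0.0ms @ 0 + 1081.081ms (4/3)
2. 1081.081ms @ 4/3 + 1081.081ms (4/3)
3. 2162.162ms @ 8/3 + 1081.081ms (4/3)
4. 3243.243ms @ 4 + 1621.622ms (2)
5. 4864.865ms @ 6 + 1621.622ms (2)

note 3 onset = 8/3b = 2162.162ms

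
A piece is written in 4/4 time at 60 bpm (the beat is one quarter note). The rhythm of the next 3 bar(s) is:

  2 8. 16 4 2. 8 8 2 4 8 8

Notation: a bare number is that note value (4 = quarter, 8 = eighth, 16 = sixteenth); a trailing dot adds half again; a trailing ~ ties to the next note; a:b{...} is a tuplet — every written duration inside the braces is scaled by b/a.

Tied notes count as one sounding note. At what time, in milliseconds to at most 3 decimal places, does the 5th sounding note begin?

note 5 onset = 4b = 4000.0ms

1. 0.0ms @ 0 + 2000.0ms (2)
2. 2000.0ms @ 2 + 750.0ms (3/4)
3. 2750.0ms @ 11/4 + 250.0ms (1/4)
4. 3000.0ms @ 3 + 1000.0ms (1)
5. 4000.0ms @ 4 + 3000.0ms (3)
6. 7000.0ms @ 7 + 500.0ms (1/2)
7. 7500.0ms @ 15/2 + 500.0ms (1/2)
8. 8000.0ms @ 8 + 2000.0ms (2)
9. 10000.0ms @ 10 + 1000.0ms (1)
10. 11000.0ms @ 11 + 500.0ms (1/2)
11. 11500.0ms @ 23/2 + 500.0ms (1/2)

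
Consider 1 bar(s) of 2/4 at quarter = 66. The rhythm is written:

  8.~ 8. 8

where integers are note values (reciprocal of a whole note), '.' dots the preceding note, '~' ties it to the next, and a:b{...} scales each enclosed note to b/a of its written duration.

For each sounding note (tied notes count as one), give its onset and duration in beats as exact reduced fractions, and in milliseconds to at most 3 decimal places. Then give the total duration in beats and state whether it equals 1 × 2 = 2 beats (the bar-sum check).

1) 0.0ms=0b +1363.636ms=3/2b
2) 1363.636ms=3/2b +454.545ms=1/2b
Σ=2b of 2 (66bpm 2/4) — PASS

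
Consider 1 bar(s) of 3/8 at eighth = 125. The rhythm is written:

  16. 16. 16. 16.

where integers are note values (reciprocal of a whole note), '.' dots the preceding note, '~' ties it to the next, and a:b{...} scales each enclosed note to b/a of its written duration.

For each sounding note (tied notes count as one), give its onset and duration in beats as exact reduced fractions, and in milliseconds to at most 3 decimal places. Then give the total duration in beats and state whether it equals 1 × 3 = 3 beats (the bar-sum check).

1) 0.0ms=0b +360.0ms=3/4b
2) 360.0ms=3/4b +360.0ms=3/4b
3) 720.0ms=3/2b +360.0ms=3/4b
4) 1080.0ms=9/4b +360.0ms=3/4b
Σ=3b of 3 (125bpm 3/8) — PASS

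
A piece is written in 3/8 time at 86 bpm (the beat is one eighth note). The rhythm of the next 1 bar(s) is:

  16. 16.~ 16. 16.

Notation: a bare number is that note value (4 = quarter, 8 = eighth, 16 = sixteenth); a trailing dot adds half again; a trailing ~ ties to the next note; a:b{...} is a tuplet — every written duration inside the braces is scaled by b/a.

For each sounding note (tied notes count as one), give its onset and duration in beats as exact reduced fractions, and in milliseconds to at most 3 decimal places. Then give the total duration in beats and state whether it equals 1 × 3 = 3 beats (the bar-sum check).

1) 0.0ms=0b +523.256ms=3/4b
2) 523.256ms=3/4b +1046.512ms=3/2b
3) 1569.767ms=9/4b +523.256ms=3/4b
Σ=3b of 3 (86bpm 3/8) — PASS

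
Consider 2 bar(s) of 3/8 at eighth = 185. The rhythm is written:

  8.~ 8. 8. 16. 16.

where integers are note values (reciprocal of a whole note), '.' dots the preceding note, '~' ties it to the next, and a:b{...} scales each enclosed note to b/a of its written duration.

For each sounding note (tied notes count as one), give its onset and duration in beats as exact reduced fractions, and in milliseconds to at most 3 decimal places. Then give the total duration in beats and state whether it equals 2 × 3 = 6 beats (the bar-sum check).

1) 0.0ms=0b +972.973ms=3b
2) 972.973ms=3b +486.486ms=3/2b
3) 1459.459ms=9/2b +243.243ms=3/4b
4) 1702.703ms=21/4b +243.243ms=3/4b
Σ=6b of 6 (185bpm 3/8) — PASS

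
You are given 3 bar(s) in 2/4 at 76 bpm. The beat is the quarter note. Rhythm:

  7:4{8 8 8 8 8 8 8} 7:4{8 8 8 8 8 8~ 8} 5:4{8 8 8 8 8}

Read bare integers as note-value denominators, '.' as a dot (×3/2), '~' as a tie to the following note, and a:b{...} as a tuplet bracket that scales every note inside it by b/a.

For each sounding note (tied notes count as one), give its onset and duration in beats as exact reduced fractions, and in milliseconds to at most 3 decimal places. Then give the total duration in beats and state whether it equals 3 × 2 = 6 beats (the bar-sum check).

1) 0.0ms=0b +225.564ms=2/7b
2) 225.564ms=2/7b +225.564ms=2/7b
3) 451.128ms=4/7b +225.564ms=2/7b
4) 676.692ms=6/7b +225.564ms=2/7b
5) 902.256ms=8/7b +225.564ms=2/7b
6) 1127.82ms=10/7b +225.564ms=2/7b
7) 1353.383ms=12/7b +225.564ms=2/7b
8) 1578.947ms=2b +225.564ms=2/7b
9) 1804.511ms=16/7b +225.564ms=2/7b
10) 2030.075ms=18/7b +225.564ms=2/7b
11) 2255.639ms=20/7b +225.564ms=2/7b
12) 2481.203ms=22/7b +225.564ms=2/7b
13) 2706.767ms=24/7b +451.128ms=4/7b
14) 3157.895ms=4b +315.789ms=2/5b
15) 3473.684ms=22/5b +315.789ms=2/5b
16) 3789.474ms=24/5b +315.789ms=2/5b
17) 4105.263ms=26/5b +315.789ms=2/5b
18) 4421.053ms=28/5b +315.789ms=2/5b
Σ=6b of 6 (76bpm 2/4) — PASS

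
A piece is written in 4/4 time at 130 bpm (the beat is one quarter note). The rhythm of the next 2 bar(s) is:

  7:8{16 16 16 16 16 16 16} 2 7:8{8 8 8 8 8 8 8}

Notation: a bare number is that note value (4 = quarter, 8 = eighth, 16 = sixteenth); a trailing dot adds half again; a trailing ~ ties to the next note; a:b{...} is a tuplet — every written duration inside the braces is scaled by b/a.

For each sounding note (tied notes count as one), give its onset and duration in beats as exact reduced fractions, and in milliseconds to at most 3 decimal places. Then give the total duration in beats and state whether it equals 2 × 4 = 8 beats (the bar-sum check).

1) 0.0ms=0b +131.868ms=2/7b
2) 131.868ms=2/7b +131.868ms=2/7b
3) 263.736ms=4/7b +131.868ms=2/7b
4) 395.604ms=6/7b +131.868ms=2/7b
5) 527.473ms=8/7b +131.868ms=2/7b
6) 659.341ms=10/7b +131.868ms=2/7b
7) 791.209ms=12/7b +131.868ms=2/7b
8) 923.077ms=2b +923.077ms=2b
9) 1846.154ms=4b +263.736ms=4/7b
10) 2109.89ms=32/7b +263.736ms=4/7b
11) 2373.626ms=36/7b +263.736ms=4/7b
12) 2637.363ms=40/7b +263.736ms=4/7b
13) 2901.099ms=44/7b +263.736ms=4/7b
14) 3164.835ms=48/7b +263.736ms=4/7b
15) 3428.571ms=52/7b +263.736ms=4/7b
Σ=8b of 8 (130bpm 4/4) — PASS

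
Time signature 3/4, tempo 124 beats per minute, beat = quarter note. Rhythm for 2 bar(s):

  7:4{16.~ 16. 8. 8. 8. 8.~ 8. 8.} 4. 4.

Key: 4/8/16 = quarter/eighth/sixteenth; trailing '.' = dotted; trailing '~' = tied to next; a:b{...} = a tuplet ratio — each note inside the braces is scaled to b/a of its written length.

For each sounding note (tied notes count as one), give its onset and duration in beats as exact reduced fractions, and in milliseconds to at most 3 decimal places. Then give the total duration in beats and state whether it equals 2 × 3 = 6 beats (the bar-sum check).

1) 0.0ms=0b +207.373ms=3/7b
2) 207.373ms=3/7b +207.373ms=3/7b
3) 414.747ms=6/7b +207.373ms=3/7b
4) 622.12ms=9/7b +207.373ms=3/7b
5) 829.493ms=12/7b +414.747ms=6/7b
6) 1244.24ms=18/7b +207.373ms=3/7b
7) 1451.613ms=3b +725.806ms=3/2b
8) 2177.419ms=9/2b +725.806ms=3/2b
Σ=6b of 6 (124bpm 3/4) — PASS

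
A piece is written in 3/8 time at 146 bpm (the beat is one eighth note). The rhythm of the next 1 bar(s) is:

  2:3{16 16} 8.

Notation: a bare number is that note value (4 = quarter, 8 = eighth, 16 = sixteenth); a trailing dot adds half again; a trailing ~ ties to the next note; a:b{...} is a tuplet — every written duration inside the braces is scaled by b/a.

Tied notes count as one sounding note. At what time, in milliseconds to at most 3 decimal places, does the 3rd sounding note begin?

1. 0.0ms @ 0 + 308.219ms (3/4)
2. 308.219ms @ 3/4 + 308.219ms (3/4)
3. 616.438ms @ 3/2 + 616.438ms (3/2)

note 3 onset = 3/2b = 616.438ms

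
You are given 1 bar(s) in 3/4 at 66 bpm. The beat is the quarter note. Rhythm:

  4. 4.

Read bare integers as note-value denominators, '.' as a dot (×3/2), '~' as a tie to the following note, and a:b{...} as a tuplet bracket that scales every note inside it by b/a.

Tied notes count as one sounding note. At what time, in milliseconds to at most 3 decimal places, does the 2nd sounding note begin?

note 2 onset = 3/2b = 1363.636ms

1. 0.0ms @ 0 + 1363.636ms (3/2)
2. 1363.636ms @ 3/2 + 1363.636ms (3/2)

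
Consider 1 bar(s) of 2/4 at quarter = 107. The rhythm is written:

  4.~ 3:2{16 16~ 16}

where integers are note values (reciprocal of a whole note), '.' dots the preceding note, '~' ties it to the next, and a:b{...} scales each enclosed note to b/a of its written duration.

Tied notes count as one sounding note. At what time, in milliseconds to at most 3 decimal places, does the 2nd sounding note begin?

1. 0.0ms @ 0 + 934.579ms (5/3)
2. 934.579ms @ 5/3 + 186.916ms (1/3)

note 2 onset = 5/3b = 934.579ms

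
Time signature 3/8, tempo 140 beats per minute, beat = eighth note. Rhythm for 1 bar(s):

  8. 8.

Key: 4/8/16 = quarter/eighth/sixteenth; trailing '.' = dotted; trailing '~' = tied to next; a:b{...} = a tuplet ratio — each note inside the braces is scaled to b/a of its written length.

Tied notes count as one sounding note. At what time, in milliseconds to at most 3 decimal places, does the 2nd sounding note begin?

1. 0.0ms @ 0 + 642.857ms (3/2)
2. 642.857ms @ 3/2 + 642.857ms (3/2)

note 2 onset = 3/2b = 642.857ms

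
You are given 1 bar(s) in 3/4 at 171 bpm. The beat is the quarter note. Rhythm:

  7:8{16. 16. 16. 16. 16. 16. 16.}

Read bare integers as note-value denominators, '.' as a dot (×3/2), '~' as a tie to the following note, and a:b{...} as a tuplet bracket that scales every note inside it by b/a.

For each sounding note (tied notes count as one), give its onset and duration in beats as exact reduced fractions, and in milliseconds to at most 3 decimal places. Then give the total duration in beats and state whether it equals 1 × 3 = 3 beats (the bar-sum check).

1) 0.0ms=0b +150.376ms=3/7b
2) 150.376ms=3/7b +150.376ms=3/7b
3) 300.752ms=6/7b +150.376ms=3/7b
4) 451.128ms=9/7b +150.376ms=3/7b
5) 601.504ms=12/7b +150.376ms=3/7b
6) 751.88ms=15/7b +150.376ms=3/7b
7) 902.256ms=18/7b +150.376ms=3/7b
Σ=3b of 3 (171bpm 3/4) — PASS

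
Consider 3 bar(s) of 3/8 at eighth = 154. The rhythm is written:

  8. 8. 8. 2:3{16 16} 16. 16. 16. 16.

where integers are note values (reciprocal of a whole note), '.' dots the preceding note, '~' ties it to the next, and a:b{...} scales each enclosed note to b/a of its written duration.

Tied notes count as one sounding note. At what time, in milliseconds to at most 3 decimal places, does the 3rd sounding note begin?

note 3 onset = 3b = 1168.831ms

1. 0.0ms @ 0 + 584.416ms (3/2)
2. 584.416ms @ 3/2 + 584.416ms (3/2)
3. 1168.831ms @ 3 + 584.416ms (3/2)
4. 1753.247ms @ 9/2 + 292.208ms (3/4)
5. 2045.455ms @ 21/4 + 292.208ms (3/4)
6. 2337.662ms @ 6 + 292.208ms (3/4)
7. 2629.87ms @ 27/4 + 292.208ms (3/4)
8. 2922.078ms @ 15/2 + 292.208ms (3/4)
9. 3214.286ms @ 33/4 + 292.208ms (3/4)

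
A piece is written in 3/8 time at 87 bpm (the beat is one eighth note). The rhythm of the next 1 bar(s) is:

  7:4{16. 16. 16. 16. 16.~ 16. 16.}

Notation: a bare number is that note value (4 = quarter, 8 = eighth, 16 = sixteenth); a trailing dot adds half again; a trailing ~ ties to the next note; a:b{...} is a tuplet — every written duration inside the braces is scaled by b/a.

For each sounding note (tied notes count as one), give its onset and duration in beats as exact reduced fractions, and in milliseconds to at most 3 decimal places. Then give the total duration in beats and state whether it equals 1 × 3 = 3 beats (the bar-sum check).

1) 0.0ms=0b +295.567ms=3/7b
2) 295.567ms=3/7b +295.567ms=3/7b
3) 591.133ms=6/7b +295.567ms=3/7b
4) 886.7ms=9/7b +295.567ms=3/7b
5) 1182.266ms=12/7b +591.133ms=6/7b
6) 1773.399ms=18/7b +295.567ms=3/7b
Σ=3b of 3 (87bpm 3/8) — PASS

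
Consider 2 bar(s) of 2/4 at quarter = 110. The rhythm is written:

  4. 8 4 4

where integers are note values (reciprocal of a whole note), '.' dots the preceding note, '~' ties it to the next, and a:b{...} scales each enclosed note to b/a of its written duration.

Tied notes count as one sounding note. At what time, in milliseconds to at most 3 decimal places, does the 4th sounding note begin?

note 4 onset = 3b = 1636.364ms

1. 0.0ms @ 0 + 818.182ms (3/2)
2. 818.182ms @ 3/2 + 272.727ms (1/2)
3. 1090.909ms @ 2 + 545.455ms (1)
4. 1636.364ms @ 3 + 545.455ms (1)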